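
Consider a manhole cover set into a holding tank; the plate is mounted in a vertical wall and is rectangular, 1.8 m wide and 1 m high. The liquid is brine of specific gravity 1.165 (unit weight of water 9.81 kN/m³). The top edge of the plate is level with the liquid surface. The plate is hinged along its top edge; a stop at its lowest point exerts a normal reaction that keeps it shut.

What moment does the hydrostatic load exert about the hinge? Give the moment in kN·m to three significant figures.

γ = 1.165 × 9.81 = 11.42865 kN/m³.
The centroid lies 1/2 = 0.5 m below the top edge, so the centroid depth is h_c = 0.5 m.
A = 1.8 × 1 = 1.8 m².
Resultant F = γ·h_c·A = 11.42865 × 0.5 × 1.8 = 10.2858 kN.
I_c = b·h³/12 = 1.8 × 1³/12 = 0.15 m⁴.
Centre of pressure: y_p = y_c + I_c/(y_c·A) = 0.5 + 0.15/(0.5 × 1.8) = 0.5 + 0.166667 = 0.666667 m along the plane.
The resultant acts 0.5 + 0.166667 = 0.666667 m (along the plate) below the hinge at the top edge, so the moment about the hinge is M = F × 0.666667 = 10.2858 × 0.666667 = 6.8572 kN·m.

M ≈ 6.86 kN·m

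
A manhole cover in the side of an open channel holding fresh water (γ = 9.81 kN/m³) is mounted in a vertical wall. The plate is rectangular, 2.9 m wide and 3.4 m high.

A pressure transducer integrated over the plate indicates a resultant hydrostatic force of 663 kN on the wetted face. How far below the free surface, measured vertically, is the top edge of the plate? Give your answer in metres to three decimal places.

d_top ≈ 5.154 m

γ = 9.81 kN/m³.
A = 2.9 × 3.4 = 9.86 m².
From F = γ·h_c·A, the centroid depth is h_c = 663/(9.81 × 9.86) = 6.85437 m.
The centroid lies 3.4/2 = 1.7 m below the top edge, so the top edge sits at h_top = 6.85437 − 1.7 = 5.15437 m below the surface.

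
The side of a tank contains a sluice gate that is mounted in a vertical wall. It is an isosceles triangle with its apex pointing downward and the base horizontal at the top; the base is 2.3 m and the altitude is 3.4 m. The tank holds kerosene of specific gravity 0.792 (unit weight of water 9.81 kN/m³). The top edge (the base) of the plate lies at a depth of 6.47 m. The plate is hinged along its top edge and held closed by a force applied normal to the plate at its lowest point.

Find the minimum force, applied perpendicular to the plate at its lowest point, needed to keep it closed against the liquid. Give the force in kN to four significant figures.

γ = 0.792 × 9.81 = 7.76952 kN/m³.
With the apex down, the centroid sits h/3 = 3.4/3 = 1.13333 m below the base (the top edge), so the centroid depth is h_c = 6.47 + 1.13333 = 7.60333 m.
A = ½ × 2.3 × 3.4 = 3.91 m².
Resultant F = γ·h_c·A = 7.76952 × 7.60333 × 3.91 = 230.98 kN.
I_c = b·h³/36 = 2.3 × 3.4³/36 = 2.51109 m⁴.
Centre of pressure: y_p = y_c + I_c/(y_c·A) = 7.60333 + 2.51109/(7.60333 × 3.91) = 7.60333 + 0.084466 = 7.6878 m along the plane.
The resultant acts 1.13333 + 0.084466 = 1.2178 m (along the plate) below the hinge at the top edge, so the moment about the hinge is M = F × 1.2178 = 230.98 × 1.2178 = 281.287 kN·m.
A normal force at the bottom, 3.4 m from the hinge, must supply this moment: P = 281.287/3.4 = 82.7315 kN.

P ≈ 82.73 kN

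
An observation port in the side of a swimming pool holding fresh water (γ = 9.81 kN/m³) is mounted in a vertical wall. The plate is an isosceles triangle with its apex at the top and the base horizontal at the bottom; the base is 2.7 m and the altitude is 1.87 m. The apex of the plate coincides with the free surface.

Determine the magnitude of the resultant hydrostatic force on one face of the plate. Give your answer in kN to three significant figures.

F ≈ 30.9 kN

γ = 9.81 kN/m³.
With the apex up, the centroid sits 2h/3 = 2 × 1.87/3 = 1.24667 m below the apex, so the centroid depth is h_c = 1.24667 m.
A = ½ × 2.7 × 1.87 = 2.5245 m².
Resultant F = γ·h_c·A = 9.81 × 1.24667 × 2.5245 = 30.8742 kN.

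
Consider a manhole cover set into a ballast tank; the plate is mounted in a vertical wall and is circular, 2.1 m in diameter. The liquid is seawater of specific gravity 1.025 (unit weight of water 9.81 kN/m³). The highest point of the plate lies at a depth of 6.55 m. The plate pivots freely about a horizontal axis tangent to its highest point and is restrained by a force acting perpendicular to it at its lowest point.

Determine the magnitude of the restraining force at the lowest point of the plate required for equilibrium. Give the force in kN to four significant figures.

γ = 1.025 × 9.81 = 10.05525 kN/m³.
The centroid is at the centre, 1.05 m below the top of the plate, so the centroid depth is h_c = 6.55 + 1.05 = 7.6 m.
A = π(1.05)² = 3.46361 m².
Resultant F = γ·h_c·A = 10.05525 × 7.6 × 3.46361 = 264.689 kN.
I_c = πr⁴/4 = π × 1.05⁴/4 = 0.954656 m⁴.
Centre of pressure: y_p = y_c + I_c/(y_c·A) = 7.6 + 0.954656/(7.6 × 3.46361) = 7.6 + 0.0362664 = 7.63627 m along the plane.
The resultant acts 1.05 + 0.0362664 = 1.08627 m (along the plate) below the hinge at the top edge, so the moment about the hinge is M = F × 1.08627 = 264.689 × 1.08627 = 287.524 kN·m.
A normal force at the bottom, 2.1 m from the hinge, must supply this moment: P = 287.524/2.1 = 136.916 kN.

P ≈ 136.9 kN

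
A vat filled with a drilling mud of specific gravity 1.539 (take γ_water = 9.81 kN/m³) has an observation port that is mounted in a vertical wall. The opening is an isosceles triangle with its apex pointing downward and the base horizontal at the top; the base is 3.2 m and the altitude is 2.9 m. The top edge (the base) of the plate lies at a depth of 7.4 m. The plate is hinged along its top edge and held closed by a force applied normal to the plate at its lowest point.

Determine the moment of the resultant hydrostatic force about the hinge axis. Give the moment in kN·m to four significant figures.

γ = 1.539 × 9.81 = 15.09759 kN/m³.
With the apex down, the centroid sits h/3 = 2.9/3 = 0.966667 m below the base (the top edge), so the centroid depth is h_c = 7.4 + 0.966667 = 8.36667 m.
A = ½ × 3.2 × 2.9 = 4.64 m².
Resultant F = γ·h_c·A = 15.09759 × 8.36667 × 4.64 = 586.109 kN.
I_c = b·h³/36 = 3.2 × 2.9³/36 = 2.16791 m⁴.
Centre of pressure: y_p = y_c + I_c/(y_c·A) = 8.36667 + 2.16791/(8.36667 × 4.64) = 8.36667 + 0.0558432 = 8.42251 m along the plane.
The resultant acts 0.966667 + 0.0558432 = 1.02251 m (along the plate) below the hinge at the top edge, so the moment about the hinge is M = F × 1.02251 = 586.109 × 1.02251 = 599.302 kN·m.

M ≈ 599.3 kN·m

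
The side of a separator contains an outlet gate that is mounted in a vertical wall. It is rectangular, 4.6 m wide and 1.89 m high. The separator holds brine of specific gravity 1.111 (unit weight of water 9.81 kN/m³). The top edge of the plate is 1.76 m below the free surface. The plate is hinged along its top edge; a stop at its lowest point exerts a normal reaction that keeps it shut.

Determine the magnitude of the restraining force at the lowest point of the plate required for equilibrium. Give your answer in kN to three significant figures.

γ = 1.111 × 9.81 = 10.89891 kN/m³.
The centroid lies 1.89/2 = 0.945 m below the top edge, so the centroid depth is h_c = 1.76 + 0.945 = 2.705 m.
A = 4.6 × 1.89 = 8.694 m².
Resultant F = γ·h_c·A = 10.89891 × 2.705 × 8.694 = 256.313 kN.
I_c = b·h³/12 = 4.6 × 1.89³/12 = 2.58799 m⁴.
Centre of pressure: y_p = y_c + I_c/(y_c·A) = 2.705 + 2.58799/(2.705 × 8.694) = 2.705 + 0.110046 = 2.81505 m along the plane.
The resultant acts 0.945 + 0.110046 = 1.05505 m (along the plate) below the hinge at the top edge, so the moment about the hinge is M = F × 1.05505 = 256.313 × 1.05505 = 270.423 kN·m.
A normal force at the bottom, 1.89 m from the hinge, must supply this moment: P = 270.423/1.89 = 143.081 kN.

P ≈ 143 kN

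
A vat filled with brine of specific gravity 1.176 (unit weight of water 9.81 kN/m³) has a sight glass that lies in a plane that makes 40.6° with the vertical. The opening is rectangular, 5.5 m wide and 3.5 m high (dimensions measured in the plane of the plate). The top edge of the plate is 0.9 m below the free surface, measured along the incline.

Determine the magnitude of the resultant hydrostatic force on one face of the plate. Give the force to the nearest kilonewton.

γ = 1.176 × 9.81 = 11.53656 kN/m³.
The plate makes 40.6° with the vertical, i.e. θ = 90° − 40.6° = 49.4° to the horizontal. Measuring y along the incline from the free-surface line, vertical depth h = y·sinθ with sinθ = 0.759271.
The centroid lies 3.5/2 = 1.75 m below the top edge, so y_c = 0.9 + 1.75 = 2.65 m and h_c = 2.65 × 0.759271 = 2.01207 m.
A = 5.5 × 3.5 = 19.25 m².
Resultant F = γ·h_c·A = 11.53656 × 2.01207 × 19.25 = 446.838 kN.

F ≈ 447 kN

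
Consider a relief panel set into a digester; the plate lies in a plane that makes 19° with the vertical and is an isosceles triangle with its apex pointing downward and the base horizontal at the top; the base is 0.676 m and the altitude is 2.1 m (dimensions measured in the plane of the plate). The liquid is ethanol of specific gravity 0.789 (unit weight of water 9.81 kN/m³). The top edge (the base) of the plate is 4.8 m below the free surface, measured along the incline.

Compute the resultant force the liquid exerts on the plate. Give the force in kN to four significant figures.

F ≈ 28.57 kN

γ = 0.789 × 9.81 = 7.74009 kN/m³.
The plate makes 19° with the vertical, i.e. θ = 90° − 19° = 71° to the horizontal. Measuring y along the incline from the free-surface line, vertical depth h = y·sinθ with sinθ = 0.945519.
With the apex down, the centroid sits h/3 = 2.1/3 = 0.7 m below the base (the top edge), so y_c = 4.8 + 0.7 = 5.5 m and h_c = 5.5 × 0.945519 = 5.20035 m.
A = ½ × 0.676 × 2.1 = 0.7098 m².
Resultant F = γ·h_c·A = 7.74009 × 5.20035 × 0.7098 = 28.5703 kN.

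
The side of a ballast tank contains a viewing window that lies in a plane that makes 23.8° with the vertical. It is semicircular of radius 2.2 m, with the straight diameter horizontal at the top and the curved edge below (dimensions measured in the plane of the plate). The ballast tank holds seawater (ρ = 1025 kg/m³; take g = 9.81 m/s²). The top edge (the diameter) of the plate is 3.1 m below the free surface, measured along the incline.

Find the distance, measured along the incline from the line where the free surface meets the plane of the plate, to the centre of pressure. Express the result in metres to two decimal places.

y_p = 4.12 m

γ = ρg = 1025 × 9.81 / 1000 = 10.05525 kN/m³.
The plate makes 23.8° with the vertical, i.e. θ = 90° − 23.8° = 66.2° to the horizontal. Measuring y along the incline from the free-surface line, vertical depth h = y·sinθ with sinθ = 0.914960.
The centroid of a semicircle lies 4r/(3π) = 0.933709 m from the diameter, here below the top edge, so y_c = 3.1 + 0.933709 = 4.03371 m and h_c = 4.03371 × 0.914960 = 3.69068 m.
A = πr²/2 = π × 2.2²/2 = 7.60265 m².
Resultant F = γ·h_c·A = 10.05525 × 3.69068 × 7.60265 = 282.14 kN.
I_c = (π/8 − 8/(9π))·r⁴ = 0.109757 × 2.2⁴ = 2.57112 m⁴.
Centre of pressure: y_p = y_c + I_c/(y_c·A) = 4.03371 + 2.57112/(4.03371 × 7.60265) = 4.03371 + 0.0838403 = 4.11755 m along the plane.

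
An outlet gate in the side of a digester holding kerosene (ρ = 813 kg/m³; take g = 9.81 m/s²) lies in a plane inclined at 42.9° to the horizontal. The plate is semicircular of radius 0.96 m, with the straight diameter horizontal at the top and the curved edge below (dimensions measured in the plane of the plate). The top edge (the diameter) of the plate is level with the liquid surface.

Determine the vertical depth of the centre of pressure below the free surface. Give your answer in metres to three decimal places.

h_p = 0.385 m

γ = ρg = 813 × 9.81 / 1000 = 7.97553 kN/m³.
Let θ = 42.9° be the plate's angle to the horizontal; measure y along the incline from where the plane meets the free surface. Vertical depth h = y·sinθ with sinθ = 0.680721.
The centroid of a semicircle lies 4r/(3π) = 0.407437 m from the diameter, here below the top edge, so y_c = 0.407437 m and h_c = 0.407437 × 0.680721 = 0.277351 m.
A = πr²/2 = π × 0.96²/2 = 1.44765 m².
Resultant F = γ·h_c·A = 7.97553 × 0.277351 × 1.44765 = 3.20223 kN.
I_c = (π/8 − 8/(9π))·r⁴ = 0.109757 × 0.96⁴ = 0.0932217 m⁴.
Centre of pressure: y_p = y_c + I_c/(y_c·A) = 0.407437 + 0.0932217/(0.407437 × 1.44765) = 0.407437 + 0.158049 = 0.565486 m along the plane.
Vertically, h_p = y_p·sinθ = 0.565486 × 0.680721 = 0.384938 m.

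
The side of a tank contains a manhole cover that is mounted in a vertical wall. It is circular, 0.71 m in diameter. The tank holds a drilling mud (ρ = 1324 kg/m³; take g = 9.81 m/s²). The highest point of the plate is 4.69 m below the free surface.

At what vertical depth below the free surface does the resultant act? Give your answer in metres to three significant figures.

h_p = 5.05 m

γ = ρg = 1324 × 9.81 / 1000 = 12.98844 kN/m³.
The centroid is at the centre, 0.355 m below the top of the plate, so the centroid depth is h_c = 4.69 + 0.355 = 5.045 m.
A = π(0.355)² = 0.395919 m².
Resultant F = γ·h_c·A = 12.98844 × 5.045 × 0.395919 = 25.9433 kN.
I_c = πr⁴/4 = π × 0.355⁴/4 = 0.0124739 m⁴.
Centre of pressure: y_p = y_c + I_c/(y_c·A) = 5.045 + 0.0124739/(5.045 × 0.395919) = 5.045 + 0.00624503 = 5.05125 m along the plane.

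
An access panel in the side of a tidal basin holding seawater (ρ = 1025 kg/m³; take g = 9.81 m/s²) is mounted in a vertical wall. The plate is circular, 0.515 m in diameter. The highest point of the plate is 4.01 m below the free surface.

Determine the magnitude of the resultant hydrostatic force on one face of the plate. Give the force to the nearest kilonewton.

γ = ρg = 1025 × 9.81 / 1000 = 10.05525 kN/m³.
The centroid is at the centre, 0.2575 m below the top of the plate, so the centroid depth is h_c = 4.01 + 0.2575 = 4.2675 m.
A = π(0.2575)² = 0.208307 m².
Resultant F = γ·h_c·A = 10.05525 × 4.2675 × 0.208307 = 8.93862 kN.

F ≈ 9 kN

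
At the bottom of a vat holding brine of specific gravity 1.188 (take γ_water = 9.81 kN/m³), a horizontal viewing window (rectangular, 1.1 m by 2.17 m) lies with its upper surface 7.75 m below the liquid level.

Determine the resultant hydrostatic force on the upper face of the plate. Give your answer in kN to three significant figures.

F ≈ 216 kN

γ = 1.188 × 9.81 = 11.65428 kN/m³.
The plate is horizontal, so pressure is uniform at p = γ·h = 11.65428 × 7.75 = 90.3207 kN/m².
A = 1.1 × 2.17 = 2.387 m².
F = p·A = 90.3207 × 2.387 = 215.596 kN.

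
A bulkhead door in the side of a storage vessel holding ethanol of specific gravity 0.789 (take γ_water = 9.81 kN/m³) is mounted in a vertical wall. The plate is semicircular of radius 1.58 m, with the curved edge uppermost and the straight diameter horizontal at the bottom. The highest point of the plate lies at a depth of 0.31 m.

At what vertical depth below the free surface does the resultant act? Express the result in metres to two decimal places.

γ = 0.789 × 9.81 = 7.74009 kN/m³.
The centroid lies 4r/(3π) = 0.670573 m above the diameter, so r − 4r/(3π) = 1.58 − 0.670573 = 0.909427 m below the topmost point, so the centroid depth is h_c = 0.31 + 0.909427 = 1.21943 m.
A = πr²/2 = π × 1.58²/2 = 3.92134 m².
Resultant F = γ·h_c·A = 7.74009 × 1.21943 × 3.92134 = 37.0116 kN.
I_c = (π/8 − 8/(9π))·r⁴ = 0.109757 × 1.58⁴ = 0.684007 m⁴.
Centre of pressure: y_p = y_c + I_c/(y_c·A) = 1.21943 + 0.684007/(1.21943 × 3.92134) = 1.21943 + 0.143044 = 1.36247 m along the plane.

h_p = 1.36 m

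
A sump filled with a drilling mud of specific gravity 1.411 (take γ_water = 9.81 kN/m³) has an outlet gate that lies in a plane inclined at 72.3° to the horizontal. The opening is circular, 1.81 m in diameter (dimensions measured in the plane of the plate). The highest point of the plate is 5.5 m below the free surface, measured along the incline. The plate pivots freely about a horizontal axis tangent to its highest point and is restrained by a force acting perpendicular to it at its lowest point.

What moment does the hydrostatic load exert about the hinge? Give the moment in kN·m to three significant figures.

M ≈ 204 kN·m

γ = 1.411 × 9.81 = 13.84191 kN/m³.
Let θ = 72.3° be the plate's angle to the horizontal; measure y along the incline from where the plane meets the free surface. Vertical depth h = y·sinθ with sinθ = 0.952661.
The centroid is at the centre, 0.905 m below the top of the plate, so y_c = 5.5 + 0.905 = 6.405 m and h_c = 6.405 × 0.952661 = 6.10179 m.
A = π(0.905)² = 2.57304 m².
Resultant F = γ·h_c·A = 13.84191 × 6.10179 × 2.57304 = 217.32 kN.
I_c = πr⁴/4 = π × 0.905⁴/4 = 0.526847 m⁴.
Centre of pressure: y_p = y_c + I_c/(y_c·A) = 6.405 + 0.526847/(6.405 × 2.57304) = 6.405 + 0.0319682 = 6.43697 m along the plane.
The resultant acts 0.905 + 0.0319682 = 0.936968 m (along the plate) below the hinge at the top edge, so the moment about the hinge is M = F × 0.936968 = 217.32 × 0.936968 = 203.622 kN·m.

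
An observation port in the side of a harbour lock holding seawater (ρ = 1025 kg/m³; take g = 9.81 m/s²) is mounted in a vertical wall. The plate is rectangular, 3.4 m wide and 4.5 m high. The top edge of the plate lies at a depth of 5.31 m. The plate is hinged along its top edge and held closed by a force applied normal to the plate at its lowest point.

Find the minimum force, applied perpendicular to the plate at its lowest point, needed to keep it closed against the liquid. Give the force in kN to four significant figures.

γ = ρg = 1025 × 9.81 / 1000 = 10.05525 kN/m³.
The centroid lies 4.5/2 = 2.25 m below the top edge, so the centroid depth is h_c = 5.31 + 2.25 = 7.56 m.
A = 3.4 × 4.5 = 15.3 m².
Resultant F = γ·h_c·A = 10.05525 × 7.56 × 15.3 = 1163.07 kN.
I_c = b·h³/12 = 3.4 × 4.5³/12 = 25.8187 m⁴.
Centre of pressure: y_p = y_c + I_c/(y_c·A) = 7.56 + 25.8187/(7.56 × 15.3) = 7.56 + 0.223214 = 7.78321 m along the plane.
The resultant acts 2.25 + 0.223214 = 2.47321 m (along the plate) below the hinge at the top edge, so the moment about the hinge is M = F × 2.47321 = 1163.07 × 2.47321 = 2876.52 kN·m.
A normal force at the bottom, 4.5 m from the hinge, must supply this moment: P = 2876.52/4.5 = 639.227 kN.

P ≈ 639.2 kN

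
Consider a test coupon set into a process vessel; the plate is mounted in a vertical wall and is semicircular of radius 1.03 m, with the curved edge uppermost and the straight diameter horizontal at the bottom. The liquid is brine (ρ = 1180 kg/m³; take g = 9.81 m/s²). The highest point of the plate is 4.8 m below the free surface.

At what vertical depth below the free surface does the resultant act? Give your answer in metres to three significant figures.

h_p = 5.41 m

γ = ρg = 1180 × 9.81 / 1000 = 11.5758 kN/m³.
The centroid lies 4r/(3π) = 0.437146 m above the diameter, so r − 4r/(3π) = 1.03 − 0.437146 = 0.592854 m below the topmost point, so the centroid depth is h_c = 4.8 + 0.592854 = 5.39285 m.
A = πr²/2 = π × 1.03²/2 = 1.66646 m².
Resultant F = γ·h_c·A = 11.5758 × 5.39285 × 1.66646 = 104.031 kN.
I_c = (π/8 − 8/(9π))·r⁴ = 0.109757 × 1.03⁴ = 0.123532 m⁴.
Centre of pressure: y_p = y_c + I_c/(y_c·A) = 5.39285 + 0.123532/(5.39285 × 1.66646) = 5.39285 + 0.0137457 = 5.4066 m along the plane.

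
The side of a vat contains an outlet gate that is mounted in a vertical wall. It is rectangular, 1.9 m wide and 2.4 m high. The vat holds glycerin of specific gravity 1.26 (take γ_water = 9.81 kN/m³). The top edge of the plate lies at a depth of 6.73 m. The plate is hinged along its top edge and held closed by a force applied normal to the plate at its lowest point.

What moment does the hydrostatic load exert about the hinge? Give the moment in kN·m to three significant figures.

M ≈ 563 kN·m

γ = 1.26 × 9.81 = 12.3606 kN/m³.
The centroid lies 2.4/2 = 1.2 m below the top edge, so the centroid depth is h_c = 6.73 + 1.2 = 7.93 m.
A = 1.9 × 2.4 = 4.56 m².
Resultant F = γ·h_c·A = 12.3606 × 7.93 × 4.56 = 446.969 kN.
I_c = b·h³/12 = 1.9 × 2.4³/12 = 2.1888 m⁴.
Centre of pressure: y_p = y_c + I_c/(y_c·A) = 7.93 + 2.1888/(7.93 × 4.56) = 7.93 + 0.0605296 = 7.99053 m along the plane.
The resultant acts 1.2 + 0.0605296 = 1.26053 m (along the plate) below the hinge at the top edge, so the moment about the hinge is M = F × 1.26053 = 446.969 × 1.26053 = 563.418 kN·m.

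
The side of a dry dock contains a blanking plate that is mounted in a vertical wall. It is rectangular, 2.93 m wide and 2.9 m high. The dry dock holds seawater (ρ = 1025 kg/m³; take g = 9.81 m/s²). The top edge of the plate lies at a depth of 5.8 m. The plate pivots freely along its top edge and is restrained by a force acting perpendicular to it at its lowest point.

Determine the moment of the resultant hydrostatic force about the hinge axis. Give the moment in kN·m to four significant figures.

γ = ρg = 1025 × 9.81 / 1000 = 10.05525 kN/m³.
The centroid lies 2.9/2 = 1.45 m below the top edge, so the centroid depth is h_c = 5.8 + 1.45 = 7.25 m.
A = 2.93 × 2.9 = 8.497 m².
Resultant F = γ·h_c·A = 10.05525 × 7.25 × 8.497 = 619.436 kN.
I_c = b·h³/12 = 2.93 × 2.9³/12 = 5.95498 m⁴.
Centre of pressure: y_p = y_c + I_c/(y_c·A) = 7.25 + 5.95498/(7.25 × 8.497) = 7.25 + 0.0966667 = 7.34667 m along the plane.
The resultant acts 1.45 + 0.0966667 = 1.54667 m (along the plate) below the hinge at the top edge, so the moment about the hinge is M = F × 1.54667 = 619.436 × 1.54667 = 958.063 kN·m.

M ≈ 958.1 kN·m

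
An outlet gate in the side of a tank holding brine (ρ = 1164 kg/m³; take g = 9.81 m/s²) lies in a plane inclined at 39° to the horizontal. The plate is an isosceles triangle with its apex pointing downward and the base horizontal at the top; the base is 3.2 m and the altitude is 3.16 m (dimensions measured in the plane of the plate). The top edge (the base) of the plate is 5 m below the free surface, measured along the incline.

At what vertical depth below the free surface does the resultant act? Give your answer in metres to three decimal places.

γ = ρg = 1164 × 9.81 / 1000 = 11.41884 kN/m³.
Let θ = 39° be the plate's angle to the horizontal; measure y along the incline from where the plane meets the free surface. Vertical depth h = y·sinθ with sinθ = 0.629320.
With the apex down, the centroid sits h/3 = 3.16/3 = 1.05333 m below the base (the top edge), so y_c = 5 + 1.05333 = 6.05333 m and h_c = 6.05333 × 0.629320 = 3.80948 m.
A = ½ × 3.2 × 3.16 = 5.056 m².
Resultant F = γ·h_c·A = 11.41884 × 3.80948 × 5.056 = 219.935 kN.
I_c = b·h³/36 = 3.2 × 3.16³/36 = 2.80484 m⁴.
Centre of pressure: y_p = y_c + I_c/(y_c·A) = 6.05333 + 2.80484/(6.05333 × 5.056) = 6.05333 + 0.0916446 = 6.14497 m along the plane.
Vertically, h_p = y_p·sinθ = 6.14497 × 0.629320 = 3.86715 m.

h_p = 3.867 m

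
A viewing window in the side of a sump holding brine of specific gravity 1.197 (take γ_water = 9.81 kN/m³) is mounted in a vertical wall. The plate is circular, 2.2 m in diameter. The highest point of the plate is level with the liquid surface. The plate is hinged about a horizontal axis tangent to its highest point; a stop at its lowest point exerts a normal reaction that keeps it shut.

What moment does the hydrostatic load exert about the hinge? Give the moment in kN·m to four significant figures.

γ = 1.197 × 9.81 = 11.74257 kN/m³.
The centroid is at the centre, 1.1 m below the top of the plate, so the centroid depth is h_c = 1.1 m.
A = π(1.1)² = 3.80133 m².
Resultant F = γ·h_c·A = 11.74257 × 1.1 × 3.80133 = 49.1011 kN.
I_c = πr⁴/4 = π × 1.1⁴/4 = 1.1499 m⁴.
Centre of pressure: y_p = y_c + I_c/(y_c·A) = 1.1 + 1.1499/(1.1 × 3.80133) = 1.1 + 0.274999 = 1.375 m along the plane.
The resultant acts 1.1 + 0.274999 = 1.375 m (along the plate) below the hinge at the top edge, so the moment about the hinge is M = F × 1.375 = 49.1011 × 1.375 = 67.514 kN·m.

M ≈ 67.51 kN·m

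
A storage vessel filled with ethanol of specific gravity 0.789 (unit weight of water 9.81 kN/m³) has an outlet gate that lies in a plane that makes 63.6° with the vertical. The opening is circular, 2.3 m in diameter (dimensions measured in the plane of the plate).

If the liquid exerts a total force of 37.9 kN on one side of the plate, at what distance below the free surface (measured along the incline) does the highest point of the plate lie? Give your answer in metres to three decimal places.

y_top ≈ 1.501 m

γ = 0.789 × 9.81 = 7.74009 kN/m³.
A = π(1.15)² = 4.15476 m².
From F = γ·h_c·A, the centroid depth is h_c = 37.9/(7.74009 × 4.15476) = 1.17855 m.
The plate makes 63.6° with the vertical, i.e. θ = 90° − 63.6° = 26.4° to the horizontal. Measuring y along the incline from the free-surface line, vertical depth h = y·sinθ with sinθ = 0.444635.
Along the incline, y_c = h_c/sinθ = 1.17855/0.444635 = 2.6506 m.
The centroid is at the centre, 1.15 m below the top of the plate, so the highest point sits at y_top = 2.6506 − 1.15 = 1.5006 m along the incline.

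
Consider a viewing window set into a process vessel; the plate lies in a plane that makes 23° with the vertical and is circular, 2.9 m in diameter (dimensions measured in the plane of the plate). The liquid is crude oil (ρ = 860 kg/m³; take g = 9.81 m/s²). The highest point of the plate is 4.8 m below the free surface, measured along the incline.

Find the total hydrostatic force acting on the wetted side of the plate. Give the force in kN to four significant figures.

F ≈ 320.6 kN

γ = ρg = 860 × 9.81 / 1000 = 8.4366 kN/m³.
The plate makes 23° with the vertical, i.e. θ = 90° − 23° = 67° to the horizontal. Measuring y along the incline from the free-surface line, vertical depth h = y·sinθ with sinθ = 0.920505.
The centroid is at the centre, 1.45 m below the top of the plate, so y_c = 4.8 + 1.45 = 6.25 m and h_c = 6.25 × 0.920505 = 5.75316 m.
A = π(1.45)² = 6.6052 m².
Resultant F = γ·h_c·A = 8.4366 × 5.75316 × 6.6052 = 320.597 kN.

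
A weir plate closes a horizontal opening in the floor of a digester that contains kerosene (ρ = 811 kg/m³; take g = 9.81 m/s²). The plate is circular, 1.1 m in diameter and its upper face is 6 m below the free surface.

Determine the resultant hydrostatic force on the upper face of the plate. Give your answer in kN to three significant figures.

γ = ρg = 811 × 9.81 / 1000 = 7.95591 kN/m³.
The plate is horizontal, so pressure is uniform at p = γ·h = 7.95591 × 6 = 47.7355 kN/m².
A = π(0.55)² = 0.950332 m².
F = p·A = 47.7355 × 0.950332 = 45.3646 kN.

F ≈ 45.4 kN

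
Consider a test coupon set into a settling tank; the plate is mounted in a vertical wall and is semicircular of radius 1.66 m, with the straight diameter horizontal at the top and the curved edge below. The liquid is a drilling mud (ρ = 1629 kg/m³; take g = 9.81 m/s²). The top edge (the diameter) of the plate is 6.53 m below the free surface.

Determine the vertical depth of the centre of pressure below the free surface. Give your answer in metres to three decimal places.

h_p = 7.261 m

γ = ρg = 1629 × 9.81 / 1000 = 15.98049 kN/m³.
The centroid of a semicircle lies 4r/(3π) = 0.704526 m from the diameter, here below the top edge, so the centroid depth is h_c = 6.53 + 0.704526 = 7.23453 m.
A = πr²/2 = π × 1.66²/2 = 4.32849 m².
Resultant F = γ·h_c·A = 15.98049 × 7.23453 × 4.32849 = 500.423 kN.
I_c = (π/8 − 8/(9π))·r⁴ = 0.109757 × 1.66⁴ = 0.833421 m⁴.
Centre of pressure: y_p = y_c + I_c/(y_c·A) = 7.23453 + 0.833421/(7.23453 × 4.32849) = 7.23453 + 0.0266145 = 7.26114 m along the plane.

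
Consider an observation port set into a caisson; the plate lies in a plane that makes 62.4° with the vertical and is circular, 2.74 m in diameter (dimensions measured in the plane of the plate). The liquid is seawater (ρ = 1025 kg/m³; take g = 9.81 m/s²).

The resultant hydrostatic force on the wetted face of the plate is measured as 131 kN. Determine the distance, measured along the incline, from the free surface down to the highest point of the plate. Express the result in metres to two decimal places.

y_top ≈ 3.40 m

γ = ρg = 1025 × 9.81 / 1000 = 10.05525 kN/m³.
A = π(1.37)² = 5.89646 m².
From F = γ·h_c·A, the centroid depth is h_c = 131/(10.05525 × 5.89646) = 2.20946 m.
The plate makes 62.4° with the vertical, i.e. θ = 90° − 62.4° = 27.6° to the horizontal. Measuring y along the incline from the free-surface line, vertical depth h = y·sinθ with sinθ = 0.463296.
Along the incline, y_c = h_c/sinθ = 2.20946/0.463296 = 4.769 m.
The centroid is at the centre, 1.37 m below the top of the plate, so the highest point sits at y_top = 4.769 − 1.37 = 3.399 m along the incline.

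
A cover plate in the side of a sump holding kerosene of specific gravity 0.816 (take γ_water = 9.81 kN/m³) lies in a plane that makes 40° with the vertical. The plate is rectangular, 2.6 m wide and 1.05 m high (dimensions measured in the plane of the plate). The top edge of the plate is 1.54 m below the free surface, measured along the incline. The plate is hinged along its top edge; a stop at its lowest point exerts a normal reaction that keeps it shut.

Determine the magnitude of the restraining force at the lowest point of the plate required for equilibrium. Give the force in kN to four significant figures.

γ = 0.816 × 9.81 = 8.00496 kN/m³.
The plate makes 40° with the vertical, i.e. θ = 90° − 40° = 50° to the horizontal. Measuring y along the incline from the free-surface line, vertical depth h = y·sinθ with sinθ = 0.766044.
The centroid lies 1.05/2 = 0.525 m below the top edge, so y_c = 1.54 + 0.525 = 2.065 m and h_c = 2.065 × 0.766044 = 1.58188 m.
A = 2.6 × 1.05 = 2.73 m².
Resultant F = γ·h_c·A = 8.00496 × 1.58188 × 2.73 = 34.5697 kN.
I_c = b·h³/12 = 2.6 × 1.05³/12 = 0.250819 m⁴.
Centre of pressure: y_p = y_c + I_c/(y_c·A) = 2.065 + 0.250819/(2.065 × 2.73) = 2.065 + 0.0444916 = 2.10949 m along the plane.
The resultant acts 0.525 + 0.0444916 = 0.569492 m (along the plate) below the hinge at the top edge, so the moment about the hinge is M = F × 0.569492 = 34.5697 × 0.569492 = 19.6872 kN·m.
A normal force at the bottom, 1.05 m from the hinge, must supply this moment: P = 19.6872/1.05 = 18.7497 kN.

P ≈ 18.75 kN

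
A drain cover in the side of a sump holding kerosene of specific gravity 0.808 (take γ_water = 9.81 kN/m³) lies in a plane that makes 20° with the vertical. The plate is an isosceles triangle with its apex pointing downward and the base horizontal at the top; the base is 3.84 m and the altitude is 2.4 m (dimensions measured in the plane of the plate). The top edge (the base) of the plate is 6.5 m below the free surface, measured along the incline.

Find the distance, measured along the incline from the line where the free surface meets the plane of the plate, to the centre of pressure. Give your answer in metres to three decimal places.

γ = 0.808 × 9.81 = 7.92648 kN/m³.
The plate makes 20° with the vertical, i.e. θ = 90° − 20° = 70° to the horizontal. Measuring y along the incline from the free-surface line, vertical depth h = y·sinθ with sinθ = 0.939693.
With the apex down, the centroid sits h/3 = 2.4/3 = 0.8 m below the base (the top edge), so y_c = 6.5 + 0.8 = 7.3 m and h_c = 7.3 × 0.939693 = 6.85976 m.
A = ½ × 3.84 × 2.4 = 4.608 m².
Resultant F = γ·h_c·A = 7.92648 × 6.85976 × 4.608 = 250.554 kN.
I_c = b·h³/36 = 3.84 × 2.4³/36 = 1.47456 m⁴.
Centre of pressure: y_p = y_c + I_c/(y_c·A) = 7.3 + 1.47456/(7.3 × 4.608) = 7.3 + 0.0438356 = 7.34384 m along the plane.

y_p = 7.344 m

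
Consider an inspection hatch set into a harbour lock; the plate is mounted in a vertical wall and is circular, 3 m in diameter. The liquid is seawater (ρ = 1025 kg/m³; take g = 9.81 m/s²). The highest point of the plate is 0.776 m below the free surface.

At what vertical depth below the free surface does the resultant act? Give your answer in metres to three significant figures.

h_p = 2.52 m

γ = ρg = 1025 × 9.81 / 1000 = 10.05525 kN/m³.
The centroid is at the centre, 1.5 m below the top of the plate, so the centroid depth is h_c = 0.776 + 1.5 = 2.276 m.
A = π(1.5)² = 7.06858 m².
Resultant F = γ·h_c·A = 10.05525 × 2.276 × 7.06858 = 161.77 kN.
I_c = πr⁴/4 = π × 1.5⁴/4 = 3.97608 m⁴.
Centre of pressure: y_p = y_c + I_c/(y_c·A) = 2.276 + 3.97608/(2.276 × 7.06858) = 2.276 + 0.247144 = 2.52314 m along the plane.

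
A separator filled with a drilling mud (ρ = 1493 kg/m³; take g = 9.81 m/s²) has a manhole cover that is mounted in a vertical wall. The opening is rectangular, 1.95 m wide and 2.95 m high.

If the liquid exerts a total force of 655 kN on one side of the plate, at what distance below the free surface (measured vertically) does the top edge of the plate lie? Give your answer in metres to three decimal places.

γ = ρg = 1493 × 9.81 / 1000 = 14.64633 kN/m³.
A = 1.95 × 2.95 = 5.7525 m².
From F = γ·h_c·A, the centroid depth is h_c = 655/(14.64633 × 5.7525) = 7.7742 m.
The centroid lies 2.95/2 = 1.475 m below the top edge, so the top edge sits at h_top = 7.7742 − 1.475 = 6.2992 m below the surface.

d_top ≈ 6.299 m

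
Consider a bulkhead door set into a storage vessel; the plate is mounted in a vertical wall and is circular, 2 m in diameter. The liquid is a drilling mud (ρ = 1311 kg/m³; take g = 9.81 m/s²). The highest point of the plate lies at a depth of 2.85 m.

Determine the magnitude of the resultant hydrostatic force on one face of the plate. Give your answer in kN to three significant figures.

F ≈ 156 kN

γ = ρg = 1311 × 9.81 / 1000 = 12.86091 kN/m³.
The centroid is at the centre, 1 m below the top of the plate, so the centroid depth is h_c = 2.85 + 1 = 3.85 m.
A = π(1)² = 3.14159 m².
Resultant F = γ·h_c·A = 12.86091 × 3.85 × 3.14159 = 155.554 kN.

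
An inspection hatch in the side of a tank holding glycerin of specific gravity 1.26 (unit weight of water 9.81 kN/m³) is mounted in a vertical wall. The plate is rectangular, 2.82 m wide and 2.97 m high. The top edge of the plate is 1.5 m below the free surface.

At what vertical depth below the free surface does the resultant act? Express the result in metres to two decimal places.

γ = 1.26 × 9.81 = 12.3606 kN/m³.
The centroid lies 2.97/2 = 1.485 m below the top edge, so the centroid depth is h_c = 1.5 + 1.485 = 2.985 m.
A = 2.82 × 2.97 = 8.3754 m².
Resultant F = γ·h_c·A = 12.3606 × 2.985 × 8.3754 = 309.022 kN.
I_c = b·h³/12 = 2.82 × 2.97³/12 = 6.15655 m⁴.
Centre of pressure: y_p = y_c + I_c/(y_c·A) = 2.985 + 6.15655/(2.985 × 8.3754) = 2.985 + 0.246256 = 3.23126 m along the plane.

h_p = 3.23 m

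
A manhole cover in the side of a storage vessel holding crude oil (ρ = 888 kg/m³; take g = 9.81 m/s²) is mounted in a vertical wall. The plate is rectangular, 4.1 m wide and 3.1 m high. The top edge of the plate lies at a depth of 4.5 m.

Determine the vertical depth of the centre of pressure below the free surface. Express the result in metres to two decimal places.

γ = ρg = 888 × 9.81 / 1000 = 8.71128 kN/m³.
The centroid lies 3.1/2 = 1.55 m below the top edge, so the centroid depth is h_c = 4.5 + 1.55 = 6.05 m.
A = 4.1 × 3.1 = 12.71 m².
Resultant F = γ·h_c·A = 8.71128 × 6.05 × 12.71 = 669.858 kN.
I_c = b·h³/12 = 4.1 × 3.1³/12 = 10.1786 m⁴.
Centre of pressure: y_p = y_c + I_c/(y_c·A) = 6.05 + 10.1786/(6.05 × 12.71) = 6.05 + 0.132369 = 6.18237 m along the plane.

h_p = 6.18 m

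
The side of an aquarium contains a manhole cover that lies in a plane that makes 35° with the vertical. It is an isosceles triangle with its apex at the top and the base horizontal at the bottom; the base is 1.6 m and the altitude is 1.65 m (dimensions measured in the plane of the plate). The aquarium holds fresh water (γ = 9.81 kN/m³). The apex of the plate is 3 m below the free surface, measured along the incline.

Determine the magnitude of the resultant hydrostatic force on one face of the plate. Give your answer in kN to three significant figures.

F ≈ 43.5 kN

γ = 9.81 kN/m³.
The plate makes 35° with the vertical, i.e. θ = 90° − 35° = 55° to the horizontal. Measuring y along the incline from the free-surface line, vertical depth h = y·sinθ with sinθ = 0.819152.
With the apex up, the centroid sits 2h/3 = 2 × 1.65/3 = 1.1 m below the apex, so y_c = 3 + 1.1 = 4.1 m and h_c = 4.1 × 0.819152 = 3.35852 m.
A = ½ × 1.6 × 1.65 = 1.32 m².
Resultant F = γ·h_c·A = 9.81 × 3.35852 × 1.32 = 43.4901 kN.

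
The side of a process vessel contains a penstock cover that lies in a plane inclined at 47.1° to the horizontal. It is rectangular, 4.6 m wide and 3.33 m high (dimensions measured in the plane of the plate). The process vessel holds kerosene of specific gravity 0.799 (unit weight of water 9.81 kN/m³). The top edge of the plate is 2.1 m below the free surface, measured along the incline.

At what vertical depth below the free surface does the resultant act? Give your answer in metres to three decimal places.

h_p = 2.938 m

γ = 0.799 × 9.81 = 7.83819 kN/m³.
Let θ = 47.1° be the plate's angle to the horizontal; measure y along the incline from where the plane meets the free surface. Vertical depth h = y·sinθ with sinθ = 0.732543.
The centroid lies 3.33/2 = 1.665 m below the top edge, so y_c = 2.1 + 1.665 = 3.765 m and h_c = 3.765 × 0.732543 = 2.75802 m.
A = 4.6 × 3.33 = 15.318 m².
Resultant F = γ·h_c·A = 7.83819 × 2.75802 × 15.318 = 331.143 kN.
I_c = b·h³/12 = 4.6 × 3.33³/12 = 14.155 m⁴.
Centre of pressure: y_p = y_c + I_c/(y_c·A) = 3.765 + 14.155/(3.765 × 15.318) = 3.765 + 0.245439 = 4.01044 m along the plane.
Vertically, h_p = y_p·sinθ = 4.01044 × 0.732543 = 2.93782 m.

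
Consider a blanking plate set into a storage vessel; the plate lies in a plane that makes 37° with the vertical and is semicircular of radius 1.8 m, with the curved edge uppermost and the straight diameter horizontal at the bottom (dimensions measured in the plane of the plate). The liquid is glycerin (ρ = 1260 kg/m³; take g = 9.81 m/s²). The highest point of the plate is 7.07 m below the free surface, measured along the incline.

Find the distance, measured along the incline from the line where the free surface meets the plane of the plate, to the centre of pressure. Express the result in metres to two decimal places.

y_p = 8.13 m

γ = ρg = 1260 × 9.81 / 1000 = 12.3606 kN/m³.
The plate makes 37° with the vertical, i.e. θ = 90° − 37° = 53° to the horizontal. Measuring y along the incline from the free-surface line, vertical depth h = y·sinθ with sinθ = 0.798636.
The centroid lies 4r/(3π) = 0.763944 m above the diameter, so r − 4r/(3π) = 1.8 − 0.763944 = 1.03606 m below the topmost point, so y_c = 7.07 + 1.03606 = 8.10606 m and h_c = 8.10606 × 0.798636 = 6.47379 m.
A = πr²/2 = π × 1.8²/2 = 5.08938 m².
Resultant F = γ·h_c·A = 12.3606 × 6.47379 × 5.08938 = 407.252 kN.
I_c = (π/8 − 8/(9π))·r⁴ = 0.109757 × 1.8⁴ = 1.15219 m⁴.
Centre of pressure: y_p = y_c + I_c/(y_c·A) = 8.10606 + 1.15219/(8.10606 × 5.08938) = 8.10606 + 0.0279286 = 8.13399 m along the plane.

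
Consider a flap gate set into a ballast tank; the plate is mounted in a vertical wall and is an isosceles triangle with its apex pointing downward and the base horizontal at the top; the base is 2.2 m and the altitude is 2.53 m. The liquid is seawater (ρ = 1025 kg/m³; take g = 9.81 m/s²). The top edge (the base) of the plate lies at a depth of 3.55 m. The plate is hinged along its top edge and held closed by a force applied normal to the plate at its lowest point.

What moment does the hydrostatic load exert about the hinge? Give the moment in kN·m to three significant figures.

γ = ρg = 1025 × 9.81 / 1000 = 10.05525 kN/m³.
With the apex down, the centroid sits h/3 = 2.53/3 = 0.843333 m below the base (the top edge), so the centroid depth is h_c = 3.55 + 0.843333 = 4.39333 m.
A = ½ × 2.2 × 2.53 = 2.783 m².
Resultant F = γ·h_c·A = 10.05525 × 4.39333 × 2.783 = 122.942 kN.
I_c = b·h³/36 = 2.2 × 2.53³/36 = 0.98965 m⁴.
Centre of pressure: y_p = y_c + I_c/(y_c·A) = 4.39333 + 0.98965/(4.39333 × 2.783) = 4.39333 + 0.0809421 = 4.47427 m along the plane.
The resultant acts 0.843333 + 0.0809421 = 0.924275 m (along the plate) below the hinge at the top edge, so the moment about the hinge is M = F × 0.924275 = 122.942 × 0.924275 = 113.632 kN·m.

M ≈ 114 kN·m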